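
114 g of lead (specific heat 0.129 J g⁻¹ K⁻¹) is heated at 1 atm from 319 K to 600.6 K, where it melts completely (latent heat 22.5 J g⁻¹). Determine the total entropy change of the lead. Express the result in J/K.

Warming step: ΔS₁ = m c ln(T_tr/T_i) = 114 × 0.129 × ln(600.6/319) = 9.305 J/K.
Phase change: ΔS₂ = +mL/T_tr = 114 × 22.5 / 600.6 = 4.271 J/K.
ΔS_total = (9.305) + (4.271) = 13.6 J/K.

ΔS = 13.6 J/K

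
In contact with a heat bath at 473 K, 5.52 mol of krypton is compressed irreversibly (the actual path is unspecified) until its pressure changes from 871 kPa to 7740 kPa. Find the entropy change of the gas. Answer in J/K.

Entropy is a state function, so ΔS_gas depends only on the end states.
For an isothermal ideal gas ΔS_gas = nR ln(P₁/P₂) = 5.52 × 8.314 × ln(871/7740) = -100 J/K.

ΔS_gas = -100 J/K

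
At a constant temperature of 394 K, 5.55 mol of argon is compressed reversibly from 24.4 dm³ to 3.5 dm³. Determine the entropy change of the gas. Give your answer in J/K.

ΔS_gas = -89.6 J/K

For an isothermal ideal gas ΔS_gas = nR ln(V₂/V₁) = 5.55 × 8.314 × ln(3.5/24.4) = -89.6 J/K.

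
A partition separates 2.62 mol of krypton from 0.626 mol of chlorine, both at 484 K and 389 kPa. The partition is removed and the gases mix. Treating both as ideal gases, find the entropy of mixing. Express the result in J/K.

ΔS_mix = 13.2 J/K

Mole fractions: x_A = 2.62/3.25 = 0.807, x_B = 0.193.
ΔS_mix = −R(n_A ln x_A + n_B ln x_B) = −8.314 × (2.62 ln 0.807 + 0.626 ln 0.193) = 13.2 J/K.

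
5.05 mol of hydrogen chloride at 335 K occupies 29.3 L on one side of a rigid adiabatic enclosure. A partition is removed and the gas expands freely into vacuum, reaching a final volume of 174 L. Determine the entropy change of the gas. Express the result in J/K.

For an ideal gas in free expansion Q = 0 and W = 0, so T is unchanged.
Entropy is a state function; using a reversible isothermal path, ΔS_gas = nR ln(V₂/V₁) = 5.05 × 8.314 × ln(174/29.3) = 74.8 J/K.

ΔS_gas = 74.8 J/K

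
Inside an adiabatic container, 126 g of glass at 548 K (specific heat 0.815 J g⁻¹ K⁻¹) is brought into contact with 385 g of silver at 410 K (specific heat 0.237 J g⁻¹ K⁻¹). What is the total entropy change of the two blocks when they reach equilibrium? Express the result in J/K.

Energy balance: T_f = (m₁c₁T₁ + m₂c₂T₂)/(m₁c₁ + m₂c₂) = 483.07 K.
ΔS₁ = m₁c₁ ln(T_f/T₁) = 102.69 × ln(483.07/548) = -12.95 J/K.
ΔS₂ = m₂c₂ ln(T_f/T₂) = 91.245 × ln(483.07/410) = 14.96 J/K.
ΔS_total = -12.95 + 14.96 = 2.01 J/K.

ΔS_total = 2.01 J/K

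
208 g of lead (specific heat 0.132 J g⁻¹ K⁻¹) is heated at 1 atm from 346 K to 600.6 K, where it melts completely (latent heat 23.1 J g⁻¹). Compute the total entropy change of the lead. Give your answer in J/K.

ΔS = 23.1 J/K

Warming step: ΔS₁ = m c ln(T_tr/T_i) = 208 × 0.132 × ln(600.6/346) = 15.14 J/K.
Phase change: ΔS₂ = +mL/T_tr = 208 × 23.1 / 600.6 = 8 J/K.
ΔS_total = (15.14) + (8) = 23.1 J/K.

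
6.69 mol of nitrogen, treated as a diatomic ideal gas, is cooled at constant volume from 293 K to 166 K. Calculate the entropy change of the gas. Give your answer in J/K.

At constant volume, ΔS = nC_V ln(T₂/T₁) with C_V = 5R/2 = 20.79 J mol⁻¹ K⁻¹.
ΔS = 6.69 × 20.79 × ln(166/293) = -79 J/K.

ΔS = -79 J/K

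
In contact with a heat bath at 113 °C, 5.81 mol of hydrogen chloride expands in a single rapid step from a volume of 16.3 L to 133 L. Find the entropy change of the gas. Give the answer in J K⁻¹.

ΔS_gas = 101 J/K

Entropy is a state function, so ΔS_gas depends only on the end states.
For an isothermal ideal gas ΔS_gas = nR ln(V₂/V₁) = 5.81 × 8.314 × ln(133/16.3) = 101 J/K.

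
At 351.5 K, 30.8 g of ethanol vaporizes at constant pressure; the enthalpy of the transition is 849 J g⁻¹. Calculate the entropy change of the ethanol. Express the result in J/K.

ΔS = 74.4 J/K

Heat absorbed by the substance: Q = mL = 30.8 × 849 = 26149.2 J.
At constant T, ΔS = Q_rev/T = 26149.2 / 351.5 = 74.4 J/K.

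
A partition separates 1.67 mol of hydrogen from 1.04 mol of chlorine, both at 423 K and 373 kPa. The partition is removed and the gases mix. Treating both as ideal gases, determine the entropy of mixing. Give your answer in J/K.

Mole fractions: x_A = 1.67/2.71 = 0.616, x_B = 0.384.
ΔS_mix = −R(n_A ln x_A + n_B ln x_B) = −8.314 × (1.67 ln 0.616 + 1.04 ln 0.384) = 15 J/K.

ΔS_mix = 15 J/K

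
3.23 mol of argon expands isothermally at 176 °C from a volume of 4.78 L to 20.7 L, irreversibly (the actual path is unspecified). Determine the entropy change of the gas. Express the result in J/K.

ΔS_gas = 39.4 J/K

Entropy is a state function, so ΔS_gas depends only on the end states.
For an isothermal ideal gas ΔS_gas = nR ln(V₂/V₁) = 3.23 × 8.314 × ln(20.7/4.78) = 39.4 J/K.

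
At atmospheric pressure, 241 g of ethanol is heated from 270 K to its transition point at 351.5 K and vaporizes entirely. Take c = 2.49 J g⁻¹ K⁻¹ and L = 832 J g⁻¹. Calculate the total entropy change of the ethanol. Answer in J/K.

ΔS = 729 J/K

Warming step: ΔS₁ = m c ln(T_tr/T_i) = 241 × 2.49 × ln(351.5/270) = 158.3 J/K.
Phase change: ΔS₂ = +mL/T_tr = 241 × 832 / 351.5 = 570.4 J/K.
ΔS_total = (158.3) + (570.4) = 729 J/K.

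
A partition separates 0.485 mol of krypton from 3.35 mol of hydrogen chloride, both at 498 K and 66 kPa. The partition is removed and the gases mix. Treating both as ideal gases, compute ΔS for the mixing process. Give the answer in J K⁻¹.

ΔS_mix = 12.1 J/K

Mole fractions: x_A = 0.485/3.83 = 0.126, x_B = 0.874.
ΔS_mix = −R(n_A ln x_A + n_B ln x_B) = −8.314 × (0.485 ln 0.126 + 3.35 ln 0.874) = 12.1 J/K.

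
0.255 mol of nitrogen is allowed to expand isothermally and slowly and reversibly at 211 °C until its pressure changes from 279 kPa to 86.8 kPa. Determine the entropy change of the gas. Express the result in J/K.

ΔS_gas = 2.48 J/K

For an isothermal ideal gas ΔS_gas = nR ln(P₁/P₂) = 0.255 × 8.314 × ln(279/86.8) = 2.48 J/K.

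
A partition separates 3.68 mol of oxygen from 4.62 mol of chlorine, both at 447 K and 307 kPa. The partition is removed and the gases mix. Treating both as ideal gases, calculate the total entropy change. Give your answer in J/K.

Mole fractions: x_A = 3.68/8.3 = 0.443, x_B = 0.557.
ΔS_mix = −R(n_A ln x_A + n_B ln x_B) = −8.314 × (3.68 ln 0.443 + 4.62 ln 0.557) = 47.4 J/K.

ΔS_mix = 47.4 J/K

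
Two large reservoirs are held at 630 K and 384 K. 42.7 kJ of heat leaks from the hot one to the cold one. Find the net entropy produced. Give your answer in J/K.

ΔS_hot = −Q/T_H = −42700/630 = -67.78 J/K and ΔS_cold = +Q/T_C = 42700/384 = 111.2 J/K.
ΔS_total = -67.78 + 111.2 = 43.4 J/K, positive as the second law requires.

ΔS_total = 43.4 J/K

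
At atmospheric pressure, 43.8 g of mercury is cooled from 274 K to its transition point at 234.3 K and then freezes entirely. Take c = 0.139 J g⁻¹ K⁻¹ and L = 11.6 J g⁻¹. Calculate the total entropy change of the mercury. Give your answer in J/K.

ΔS = -3.12 J/K

Cooling step: ΔS₁ = m c ln(T_tr/T_i) = 43.8 × 0.139 × ln(234.3/274) = -0.953 J/K.
Phase change: ΔS₂ = −mL/T_tr = −43.8 × 11.6 / 234.3 = -2.169 J/K.
ΔS_total = (-0.953) + (-2.169) = -3.12 J/K.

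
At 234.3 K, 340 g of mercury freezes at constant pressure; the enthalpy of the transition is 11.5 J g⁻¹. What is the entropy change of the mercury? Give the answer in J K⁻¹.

Heat released by the substance: Q = −mL = −340 × 11.5 = −3910 J.
At constant T, ΔS = Q_rev/T = −3910 / 234.3 = -16.7 J/K.

ΔS = -16.7 J/K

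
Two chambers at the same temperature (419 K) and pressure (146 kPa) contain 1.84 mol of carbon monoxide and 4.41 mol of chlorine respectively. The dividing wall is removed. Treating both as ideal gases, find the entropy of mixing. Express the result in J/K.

Mole fractions: x_A = 1.84/6.25 = 0.294, x_B = 0.706.
ΔS_mix = −R(n_A ln x_A + n_B ln x_B) = −8.314 × (1.84 ln 0.294 + 4.41 ln 0.706) = 31.5 J/K.

ΔS_mix = 31.5 J/K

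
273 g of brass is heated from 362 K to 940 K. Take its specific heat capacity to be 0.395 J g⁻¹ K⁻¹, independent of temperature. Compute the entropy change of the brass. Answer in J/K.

ΔS = ∫dQ_rev/T = m c ln(T₂/T₁) = 273 × 0.395 × ln(940/362) = 103 J/K.

ΔS = 103 J/K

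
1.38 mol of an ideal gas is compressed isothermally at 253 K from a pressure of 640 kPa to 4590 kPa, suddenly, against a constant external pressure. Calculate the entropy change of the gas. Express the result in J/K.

ΔS_gas = -22.6 J/K

Entropy is a state function, so ΔS_gas depends only on the end states.
For an isothermal ideal gas ΔS_gas = nR ln(P₁/P₂) = 1.38 × 8.314 × ln(640/4590) = -22.6 J/K.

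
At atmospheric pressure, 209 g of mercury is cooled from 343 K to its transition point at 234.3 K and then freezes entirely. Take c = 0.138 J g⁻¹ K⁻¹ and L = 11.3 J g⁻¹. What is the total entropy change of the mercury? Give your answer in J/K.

ΔS = -21.1 J/K

Cooling step: ΔS₁ = m c ln(T_tr/T_i) = 209 × 0.138 × ln(234.3/343) = -10.99 J/K.
Phase change: ΔS₂ = −mL/T_tr = −209 × 11.3 / 234.3 = -10.08 J/K.
ΔS_total = (-10.99) + (-10.08) = -21.1 J/K.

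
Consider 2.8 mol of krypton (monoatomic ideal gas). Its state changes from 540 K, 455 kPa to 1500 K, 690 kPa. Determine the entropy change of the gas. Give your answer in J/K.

ΔS = 49.8 J/K

ΔS = nC_p ln(T₂/T₁) − nR ln(P₂/P₁), with C_p = 5R/2 = 20.79 J mol⁻¹ K⁻¹ for a monoatomic ideal gas.
ΔS = 2.8 × [20.79 × ln(1500/540) − 8.314 × ln(690/455)] = 49.8 J/K.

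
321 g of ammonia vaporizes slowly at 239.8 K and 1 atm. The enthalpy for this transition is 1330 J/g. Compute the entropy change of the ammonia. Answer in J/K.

Heat absorbed by the substance: Q = mL = 321 × 1330 = 426930 J.
At constant T, ΔS = Q_rev/T = 426930 / 239.8 = 1780 J/K.

ΔS = 1780 J/K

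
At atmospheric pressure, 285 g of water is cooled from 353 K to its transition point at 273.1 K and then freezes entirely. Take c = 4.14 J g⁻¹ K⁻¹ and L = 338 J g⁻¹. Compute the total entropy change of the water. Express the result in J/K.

ΔS = -656 J/K

Cooling step: ΔS₁ = m c ln(T_tr/T_i) = 285 × 4.14 × ln(273.1/353) = -302.8 J/K.
Phase change: ΔS₂ = −mL/T_tr = −285 × 338 / 273.1 = -352.7 J/K.
ΔS_total = (-302.8) + (-352.7) = -656 J/K.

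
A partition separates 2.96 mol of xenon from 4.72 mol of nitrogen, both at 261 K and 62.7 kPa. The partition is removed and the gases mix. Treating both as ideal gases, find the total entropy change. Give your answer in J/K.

Mole fractions: x_A = 2.96/7.68 = 0.385, x_B = 0.615.
ΔS_mix = −R(n_A ln x_A + n_B ln x_B) = −8.314 × (2.96 ln 0.385 + 4.72 ln 0.615) = 42.6 J/K.

ΔS_mix = 42.6 J/K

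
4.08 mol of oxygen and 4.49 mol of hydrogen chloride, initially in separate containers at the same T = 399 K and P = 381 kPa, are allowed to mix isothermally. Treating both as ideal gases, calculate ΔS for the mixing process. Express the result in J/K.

Mole fractions: x_A = 4.08/8.57 = 0.476, x_B = 0.524.
ΔS_mix = −R(n_A ln x_A + n_B ln x_B) = −8.314 × (4.08 ln 0.476 + 4.49 ln 0.524) = 49.3 J/K.

ΔS_mix = 49.3 J/K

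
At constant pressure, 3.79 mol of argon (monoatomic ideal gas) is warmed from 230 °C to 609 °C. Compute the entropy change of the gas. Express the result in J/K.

ΔS = 44.2 J/K

In kelvin: T₁ = 503.15 K, T₂ = 882.15 K. At constant pressure, ΔS = nC_p ln(T₂/T₁) with C_p = 5R/2 = 20.79 J mol⁻¹ K⁻¹.
ΔS = 3.79 × 20.79 × ln(882.15/503.15) = 44.2 J/K.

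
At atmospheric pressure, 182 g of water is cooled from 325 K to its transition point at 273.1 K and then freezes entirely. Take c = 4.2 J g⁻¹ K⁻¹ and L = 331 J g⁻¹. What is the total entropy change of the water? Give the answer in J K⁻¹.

Cooling step: ΔS₁ = m c ln(T_tr/T_i) = 182 × 4.2 × ln(273.1/325) = -133 J/K.
Phase change: ΔS₂ = −mL/T_tr = −182 × 331 / 273.1 = -220.6 J/K.
ΔS_total = (-133) + (-220.6) = -354 J/K.

ΔS = -354 J/K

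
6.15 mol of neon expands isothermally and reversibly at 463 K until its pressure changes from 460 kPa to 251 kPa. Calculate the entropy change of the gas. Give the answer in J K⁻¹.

For an isothermal ideal gas ΔS_gas = nR ln(P₁/P₂) = 6.15 × 8.314 × ln(460/251) = 31 J/K.

ΔS_gas = 31 J/K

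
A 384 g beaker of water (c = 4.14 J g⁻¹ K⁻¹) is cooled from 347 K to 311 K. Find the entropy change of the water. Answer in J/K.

ΔS = -174 J/K

ΔS = ∫dQ_rev/T = m c ln(T₂/T₁) = 384 × 4.14 × ln(311/347) = -174 J/K.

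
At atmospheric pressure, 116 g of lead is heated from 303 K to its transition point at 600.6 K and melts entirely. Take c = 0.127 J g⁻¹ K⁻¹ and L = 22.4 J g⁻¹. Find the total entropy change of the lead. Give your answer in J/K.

ΔS = 14.4 J/K

Warming step: ΔS₁ = m c ln(T_tr/T_i) = 116 × 0.127 × ln(600.6/303) = 10.08 J/K.
Phase change: ΔS₂ = +mL/T_tr = 116 × 22.4 / 600.6 = 4.326 J/K.
ΔS_total = (10.08) + (4.326) = 14.4 J/K.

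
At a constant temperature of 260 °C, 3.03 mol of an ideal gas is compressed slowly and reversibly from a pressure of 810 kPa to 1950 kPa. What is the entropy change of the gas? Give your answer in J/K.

For an isothermal ideal gas ΔS_gas = nR ln(P₁/P₂) = 3.03 × 8.314 × ln(810/1950) = -22.1 J/K.

ΔS_gas = -22.1 J/K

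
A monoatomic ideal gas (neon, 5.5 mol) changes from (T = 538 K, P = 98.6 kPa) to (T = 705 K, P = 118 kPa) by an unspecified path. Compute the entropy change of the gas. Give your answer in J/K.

ΔS = 22.7 J/K

ΔS = nC_p ln(T₂/T₁) − nR ln(P₂/P₁), with C_p = 5R/2 = 20.79 J mol⁻¹ K⁻¹ for a monoatomic ideal gas.
ΔS = 5.5 × [20.79 × ln(705/538) − 8.314 × ln(118/98.6)] = 22.7 J/K.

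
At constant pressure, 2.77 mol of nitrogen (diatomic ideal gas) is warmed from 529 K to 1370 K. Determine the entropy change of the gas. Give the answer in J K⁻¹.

ΔS = 76.7 J/K

At constant pressure, ΔS = nC_p ln(T₂/T₁) with C_p = 7R/2 = 29.1 J mol⁻¹ K⁻¹.
ΔS = 2.77 × 29.1 × ln(1370/529) = 76.7 J/K.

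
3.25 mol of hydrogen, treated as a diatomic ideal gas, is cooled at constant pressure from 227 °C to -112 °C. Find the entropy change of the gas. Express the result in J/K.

In kelvin: T₁ = 500.15 K, T₂ = 161.15 K. At constant pressure, ΔS = nC_p ln(T₂/T₁) with C_p = 7R/2 = 29.1 J mol⁻¹ K⁻¹.
ΔS = 3.25 × 29.1 × ln(161.15/500.15) = -107 J/K.

ΔS = -107 J/K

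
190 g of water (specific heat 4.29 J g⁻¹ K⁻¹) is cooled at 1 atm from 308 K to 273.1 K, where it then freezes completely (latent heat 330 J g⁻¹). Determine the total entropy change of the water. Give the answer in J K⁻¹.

ΔS = -328 J/K

Cooling step: ΔS₁ = m c ln(T_tr/T_i) = 190 × 4.29 × ln(273.1/308) = -98.03 J/K.
Phase change: ΔS₂ = −mL/T_tr = −190 × 330 / 273.1 = -229.6 J/K.
ΔS_total = (-98.03) + (-229.6) = -328 J/K.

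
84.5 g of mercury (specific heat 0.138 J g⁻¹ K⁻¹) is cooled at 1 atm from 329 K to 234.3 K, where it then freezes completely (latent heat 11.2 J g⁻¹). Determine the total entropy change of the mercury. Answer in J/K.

ΔS = -8 J/K

Cooling step: ΔS₁ = m c ln(T_tr/T_i) = 84.5 × 0.138 × ln(234.3/329) = -3.958 J/K.
Phase change: ΔS₂ = −mL/T_tr = −84.5 × 11.2 / 234.3 = -4.039 J/K.
ΔS_total = (-3.958) + (-4.039) = -8 J/K.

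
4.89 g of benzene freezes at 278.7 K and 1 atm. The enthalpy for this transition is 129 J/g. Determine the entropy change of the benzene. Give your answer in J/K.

ΔS = -2.26 J/K

Heat released by the substance: Q = −mL = −4.89 × 129 = −630.81 J.
At constant T, ΔS = Q_rev/T = −630.81 / 278.7 = -2.26 J/K.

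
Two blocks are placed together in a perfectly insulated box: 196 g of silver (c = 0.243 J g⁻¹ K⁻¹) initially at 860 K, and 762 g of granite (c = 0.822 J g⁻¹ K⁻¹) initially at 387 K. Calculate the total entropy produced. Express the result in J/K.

Energy balance: T_f = (m₁c₁T₁ + m₂c₂T₂)/(m₁c₁ + m₂c₂) = 420.42 K.
ΔS₁ = m₁c₁ ln(T_f/T₁) = 47.628 × ln(420.42/860) = -34.09 J/K.
ΔS₂ = m₂c₂ ln(T_f/T₂) = 626.364 × ln(420.42/387) = 51.89 J/K.
ΔS_total = -34.09 + 51.89 = 17.8 J/K.

ΔS_total = 17.8 J/K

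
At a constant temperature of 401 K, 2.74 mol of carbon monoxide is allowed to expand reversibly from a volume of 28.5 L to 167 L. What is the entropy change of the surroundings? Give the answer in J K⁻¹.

For an isothermal ideal gas ΔS_gas = nR ln(V₂/V₁) = 2.74 × 8.314 × ln(167/28.5) = 40.3 J/K.
The process is reversible, so ΔS_surr = −ΔS_gas = -40.3 J/K and ΔS_universe = 0.

ΔS_surr = -40.3 J/K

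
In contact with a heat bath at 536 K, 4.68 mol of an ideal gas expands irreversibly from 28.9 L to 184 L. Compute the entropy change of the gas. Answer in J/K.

Entropy is a state function, so ΔS_gas depends only on the end states.
For an isothermal ideal gas ΔS_gas = nR ln(V₂/V₁) = 4.68 × 8.314 × ln(184/28.9) = 72 J/K.

ΔS_gas = 72 J/K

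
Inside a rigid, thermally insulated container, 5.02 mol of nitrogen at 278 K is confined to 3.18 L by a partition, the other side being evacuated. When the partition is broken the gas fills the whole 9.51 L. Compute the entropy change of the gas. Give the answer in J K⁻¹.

ΔS_gas = 45.7 J/K

For an ideal gas in free expansion Q = 0 and W = 0, so T is unchanged.
Entropy is a state function; using a reversible isothermal path, ΔS_gas = nR ln(V₂/V₁) = 5.02 × 8.314 × ln(9.51/3.18) = 45.7 J/K.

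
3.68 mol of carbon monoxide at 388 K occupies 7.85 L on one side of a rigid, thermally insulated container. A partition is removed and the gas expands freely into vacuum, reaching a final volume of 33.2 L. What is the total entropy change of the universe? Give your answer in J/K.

For an ideal gas in free expansion Q = 0 and W = 0, so T is unchanged.
Entropy is a state function; using a reversible isothermal path, ΔS_gas = nR ln(V₂/V₁) = 3.68 × 8.314 × ln(33.2/7.85) = 44.1 J/K.
The insulated surroundings exchange no heat, so ΔS_surr = 0 and ΔS_universe = ΔS_gas.

ΔS_universe = 44.1 J/K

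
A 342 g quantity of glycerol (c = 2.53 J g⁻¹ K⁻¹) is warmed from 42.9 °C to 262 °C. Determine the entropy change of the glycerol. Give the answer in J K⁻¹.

In kelvin: T₁ = 316.05 K, T₂ = 535.15 K. ΔS = ∫dQ_rev/T = m c ln(T₂/T₁) = 342 × 2.53 × ln(535.15/316.05) = 456 J/K.

ΔS = 456 J/K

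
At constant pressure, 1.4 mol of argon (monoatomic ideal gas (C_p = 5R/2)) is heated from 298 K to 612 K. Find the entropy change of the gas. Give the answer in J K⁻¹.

ΔS = 20.9 J/K

At constant pressure, ΔS = nC_p ln(T₂/T₁) with C_p = 5R/2 = 20.79 J mol⁻¹ K⁻¹.
ΔS = 1.4 × 20.79 × ln(612/298) = 20.9 J/K.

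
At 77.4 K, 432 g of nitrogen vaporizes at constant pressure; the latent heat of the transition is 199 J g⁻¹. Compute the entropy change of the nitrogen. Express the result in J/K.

Heat absorbed by the substance: Q = mL = 432 × 199 = 85968 J.
At constant T, ΔS = Q_rev/T = 85968 / 77.4 = 1110 J/K.

ΔS = 1110 J/K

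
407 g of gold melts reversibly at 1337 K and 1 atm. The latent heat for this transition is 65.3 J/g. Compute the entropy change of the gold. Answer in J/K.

ΔS = 19.9 J/K

Heat absorbed by the substance: Q = mL = 407 × 65.3 = 26577.1 J.
At constant T, ΔS = Q_rev/T = 26577.1 / 1337 = 19.9 J/K.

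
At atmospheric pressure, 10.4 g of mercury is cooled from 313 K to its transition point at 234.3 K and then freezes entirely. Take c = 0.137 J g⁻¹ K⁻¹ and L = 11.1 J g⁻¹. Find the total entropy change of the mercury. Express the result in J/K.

Cooling step: ΔS₁ = m c ln(T_tr/T_i) = 10.4 × 0.137 × ln(234.3/313) = -0.4126 J/K.
Phase change: ΔS₂ = −mL/T_tr = −10.4 × 11.1 / 234.3 = -0.4927 J/K.
ΔS_total = (-0.4126) + (-0.4927) = -0.905 J/K.

ΔS = -0.905 J/K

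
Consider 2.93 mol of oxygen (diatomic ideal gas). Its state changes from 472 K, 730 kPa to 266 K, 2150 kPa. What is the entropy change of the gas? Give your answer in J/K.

ΔS = -75.2 J/K

ΔS = nC_p ln(T₂/T₁) − nR ln(P₂/P₁), with C_p = 7R/2 = 29.1 J mol⁻¹ K⁻¹ for a diatomic ideal gas.
ΔS = 2.93 × [29.1 × ln(266/472) − 8.314 × ln(2150/730)] = -75.2 J/K.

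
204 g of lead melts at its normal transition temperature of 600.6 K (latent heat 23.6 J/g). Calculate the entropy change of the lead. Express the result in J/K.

Heat absorbed by the substance: Q = mL = 204 × 23.6 = 4814.4 J.
At constant T, ΔS = Q_rev/T = 4814.4 / 600.6 = 8.02 J/K.

ΔS = 8.02 J/K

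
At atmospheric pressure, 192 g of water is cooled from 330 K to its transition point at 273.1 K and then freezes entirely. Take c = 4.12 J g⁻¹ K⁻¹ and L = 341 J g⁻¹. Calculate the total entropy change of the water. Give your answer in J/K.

Cooling step: ΔS₁ = m c ln(T_tr/T_i) = 192 × 4.12 × ln(273.1/330) = -149.7 J/K.
Phase change: ΔS₂ = −mL/T_tr = −192 × 341 / 273.1 = -239.7 J/K.
ΔS_total = (-149.7) + (-239.7) = -389 J/K.

ΔS = -389 J/K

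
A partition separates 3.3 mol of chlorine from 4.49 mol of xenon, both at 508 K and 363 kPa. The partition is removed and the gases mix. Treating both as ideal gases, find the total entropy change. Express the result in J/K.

Mole fractions: x_A = 3.3/7.79 = 0.424, x_B = 0.576.
ΔS_mix = −R(n_A ln x_A + n_B ln x_B) = −8.314 × (3.3 ln 0.424 + 4.49 ln 0.576) = 44.1 J/K.

ΔS_mix = 44.1 J/K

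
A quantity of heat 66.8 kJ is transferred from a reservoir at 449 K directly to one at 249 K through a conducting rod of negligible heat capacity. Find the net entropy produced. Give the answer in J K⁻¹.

ΔS_total = 119 J/K

ΔS_hot = −Q/T_H = −66800/449 = -148.78 J/K and ΔS_cold = +Q/T_C = 66800/249 = 268.27 J/K.
ΔS_total = -148.78 + 268.27 = 119 J/K, positive as the second law requires.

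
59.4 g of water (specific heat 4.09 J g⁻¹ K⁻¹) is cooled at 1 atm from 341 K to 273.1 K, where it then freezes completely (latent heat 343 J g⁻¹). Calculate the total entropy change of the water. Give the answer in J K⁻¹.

ΔS = -129 J/K

Cooling step: ΔS₁ = m c ln(T_tr/T_i) = 59.4 × 4.09 × ln(273.1/341) = -53.94 J/K.
Phase change: ΔS₂ = −mL/T_tr = −59.4 × 343 / 273.1 = -74.6 J/K.
ΔS_total = (-53.94) + (-74.6) = -129 J/K.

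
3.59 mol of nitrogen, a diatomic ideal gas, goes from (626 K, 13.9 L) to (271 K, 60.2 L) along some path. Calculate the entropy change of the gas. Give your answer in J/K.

Entropy is a state function: ΔS = nC_V ln(T₂/T₁) + nR ln(V₂/V₁), with C_V = 5R/2 = 20.79 J mol⁻¹ K⁻¹ for a diatomic ideal gas.
ΔS = 3.59 × [20.79 × ln(271/626) + 8.314 × ln(60.2/13.9)] = -18.7 J/K.

ΔS = -18.7 J/K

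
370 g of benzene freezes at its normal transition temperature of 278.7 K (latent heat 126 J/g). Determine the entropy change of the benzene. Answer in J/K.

ΔS = -167 J/K

Heat released by the substance: Q = −mL = −370 × 126 = −46620 J.
At constant T, ΔS = Q_rev/T = −46620 / 278.7 = -167 J/K.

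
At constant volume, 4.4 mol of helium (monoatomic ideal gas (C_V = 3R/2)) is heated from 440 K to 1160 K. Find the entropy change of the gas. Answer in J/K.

At constant volume, ΔS = nC_V ln(T₂/T₁) with C_V = 3R/2 = 12.47 J mol⁻¹ K⁻¹.
ΔS = 4.4 × 12.47 × ln(1160/440) = 53.2 J/K.

ΔS = 53.2 J/K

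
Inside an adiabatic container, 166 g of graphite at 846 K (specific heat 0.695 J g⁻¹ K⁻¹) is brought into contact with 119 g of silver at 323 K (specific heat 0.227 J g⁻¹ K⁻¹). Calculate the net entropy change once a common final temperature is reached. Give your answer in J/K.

ΔS_total = 8.25 J/K

Energy balance: T_f = (m₁c₁T₁ + m₂c₂T₂)/(m₁c₁ + m₂c₂) = 746.78 K.
ΔS₁ = m₁c₁ ln(T_f/T₁) = 115.37 × ln(746.78/846) = -14.39 J/K.
ΔS₂ = m₂c₂ ln(T_f/T₂) = 27.013 × ln(746.78/323) = 22.64 J/K.
ΔS_total = -14.39 + 22.64 = 8.25 J/K.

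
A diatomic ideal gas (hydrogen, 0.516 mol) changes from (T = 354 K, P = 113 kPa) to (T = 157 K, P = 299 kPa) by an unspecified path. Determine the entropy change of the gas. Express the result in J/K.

ΔS = nC_p ln(T₂/T₁) − nR ln(P₂/P₁), with C_p = 7R/2 = 29.1 J mol⁻¹ K⁻¹ for a diatomic ideal gas.
ΔS = 0.516 × [29.1 × ln(157/354) − 8.314 × ln(299/113)] = -16.4 J/K.

ΔS = -16.4 J/K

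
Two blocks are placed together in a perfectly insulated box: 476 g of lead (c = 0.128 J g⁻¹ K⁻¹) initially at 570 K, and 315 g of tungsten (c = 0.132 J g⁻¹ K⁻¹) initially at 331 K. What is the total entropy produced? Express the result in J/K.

Energy balance: T_f = (m₁c₁T₁ + m₂c₂T₂)/(m₁c₁ + m₂c₂) = 473.06 K.
ΔS₁ = m₁c₁ ln(T_f/T₁) = 60.928 × ln(473.06/570) = -11.36 J/K.
ΔS₂ = m₂c₂ ln(T_f/T₂) = 41.58 × ln(473.06/331) = 14.85 J/K.
ΔS_total = -11.36 + 14.85 = 3.49 J/K.

ΔS_total = 3.49 J/K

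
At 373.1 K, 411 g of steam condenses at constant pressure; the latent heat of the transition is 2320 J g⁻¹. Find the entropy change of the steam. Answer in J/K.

Heat released by the substance: Q = −mL = −411 × 2320 = −953520 J.
At constant T, ΔS = Q_rev/T = −953520 / 373.1 = -2560 J/K.

ΔS = -2560 J/K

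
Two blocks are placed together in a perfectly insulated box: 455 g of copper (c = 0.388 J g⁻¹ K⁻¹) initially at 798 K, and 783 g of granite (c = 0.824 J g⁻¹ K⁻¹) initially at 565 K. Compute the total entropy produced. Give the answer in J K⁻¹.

ΔS_total = 8.8 J/K

Energy balance: T_f = (m₁c₁T₁ + m₂c₂T₂)/(m₁c₁ + m₂c₂) = 615.06 K.
ΔS₁ = m₁c₁ ln(T_f/T₁) = 176.54 × ln(615.06/798) = -45.97 J/K.
ΔS₂ = m₂c₂ ln(T_f/T₂) = 645.192 × ln(615.06/565) = 54.77 J/K.
ΔS_total = -45.97 + 54.77 = 8.8 J/K.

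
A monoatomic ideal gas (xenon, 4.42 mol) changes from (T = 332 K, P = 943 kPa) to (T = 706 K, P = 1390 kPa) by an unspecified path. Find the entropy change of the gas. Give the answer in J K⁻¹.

ΔS = nC_p ln(T₂/T₁) − nR ln(P₂/P₁), with C_p = 5R/2 = 20.79 J mol⁻¹ K⁻¹ for a monoatomic ideal gas.
ΔS = 4.42 × [20.79 × ln(706/332) − 8.314 × ln(1390/943)] = 55.1 J/K.

ΔS = 55.1 J/K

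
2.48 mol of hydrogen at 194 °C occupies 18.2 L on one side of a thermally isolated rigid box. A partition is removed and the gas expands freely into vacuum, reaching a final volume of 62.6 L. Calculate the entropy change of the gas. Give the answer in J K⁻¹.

ΔS_gas = 25.5 J/K

No heat is exchanged and no work is done, so the ideal-gas temperature stays constant.
Entropy is a state function; using a reversible isothermal path, ΔS_gas = nR ln(V₂/V₁) = 2.48 × 8.314 × ln(62.6/18.2) = 25.5 J/K.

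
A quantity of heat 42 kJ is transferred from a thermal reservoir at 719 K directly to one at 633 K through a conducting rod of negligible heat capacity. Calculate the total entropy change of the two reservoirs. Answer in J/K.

ΔS_total = 7.94 J/K

ΔS_hot = −Q/T_H = −42000/719 = -58.41 J/K and ΔS_cold = +Q/T_C = 42000/633 = 66.35 J/K.
ΔS_total = -58.41 + 66.35 = 7.94 J/K, positive as the second law requires.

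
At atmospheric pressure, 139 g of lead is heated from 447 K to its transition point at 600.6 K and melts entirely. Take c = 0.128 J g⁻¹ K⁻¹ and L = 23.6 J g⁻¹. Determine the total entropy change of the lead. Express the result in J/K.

ΔS = 10.7 J/K

Warming step: ΔS₁ = m c ln(T_tr/T_i) = 139 × 0.128 × ln(600.6/447) = 5.255 J/K.
Phase change: ΔS₂ = +mL/T_tr = 139 × 23.6 / 600.6 = 5.462 J/K.
ΔS_total = (5.255) + (5.462) = 10.7 J/K.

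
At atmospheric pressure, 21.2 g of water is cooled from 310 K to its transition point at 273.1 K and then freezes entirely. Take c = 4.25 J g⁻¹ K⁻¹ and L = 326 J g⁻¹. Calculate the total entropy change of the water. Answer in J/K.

ΔS = -36.7 J/K

Cooling step: ΔS₁ = m c ln(T_tr/T_i) = 21.2 × 4.25 × ln(273.1/310) = -11.42 J/K.
Phase change: ΔS₂ = −mL/T_tr = −21.2 × 326 / 273.1 = -25.31 J/K.
ΔS_total = (-11.42) + (-25.31) = -36.7 J/K.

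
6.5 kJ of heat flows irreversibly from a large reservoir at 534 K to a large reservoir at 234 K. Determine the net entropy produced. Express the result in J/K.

ΔS_total = 15.6 J/K

ΔS_hot = −Q/T_H = −6500/534 = -12.17 J/K and ΔS_cold = +Q/T_C = 6500/234 = 27.78 J/K.
ΔS_total = -12.17 + 27.78 = 15.6 J/K, positive as the second law requires.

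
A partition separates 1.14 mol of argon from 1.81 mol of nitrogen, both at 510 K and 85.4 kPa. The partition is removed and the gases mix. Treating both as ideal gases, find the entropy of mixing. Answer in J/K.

ΔS_mix = 16.4 J/K

Mole fractions: x_A = 1.14/2.95 = 0.386, x_B = 0.614.
ΔS_mix = −R(n_A ln x_A + n_B ln x_B) = −8.314 × (1.14 ln 0.386 + 1.81 ln 0.614) = 16.4 J/K.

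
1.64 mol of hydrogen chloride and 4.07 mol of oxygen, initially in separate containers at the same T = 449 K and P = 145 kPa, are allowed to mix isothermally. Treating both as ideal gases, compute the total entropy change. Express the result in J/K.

Mole fractions: x_A = 1.64/5.71 = 0.287, x_B = 0.713.
ΔS_mix = −R(n_A ln x_A + n_B ln x_B) = −8.314 × (1.64 ln 0.287 + 4.07 ln 0.713) = 28.5 J/K.

ΔS_mix = 28.5 J/K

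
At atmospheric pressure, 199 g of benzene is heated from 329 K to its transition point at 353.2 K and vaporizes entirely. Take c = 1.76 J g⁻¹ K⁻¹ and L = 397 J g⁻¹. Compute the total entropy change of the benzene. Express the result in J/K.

ΔS = 249 J/K

Warming step: ΔS₁ = m c ln(T_tr/T_i) = 199 × 1.76 × ln(353.2/329) = 24.86 J/K.
Phase change: ΔS₂ = +mL/T_tr = 199 × 397 / 353.2 = 223.7 J/K.
ΔS_total = (24.86) + (223.7) = 249 J/K.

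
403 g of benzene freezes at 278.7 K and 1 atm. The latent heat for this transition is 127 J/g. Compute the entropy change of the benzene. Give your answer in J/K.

ΔS = -184 J/K

Heat released by the substance: Q = −mL = −403 × 127 = −51181 J.
At constant T, ΔS = Q_rev/T = −51181 / 278.7 = -184 J/K.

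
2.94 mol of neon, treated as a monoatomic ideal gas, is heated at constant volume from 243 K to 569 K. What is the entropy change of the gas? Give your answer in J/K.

At constant volume, ΔS = nC_V ln(T₂/T₁) with C_V = 3R/2 = 12.47 J mol⁻¹ K⁻¹.
ΔS = 2.94 × 12.47 × ln(569/243) = 31.2 J/K.

ΔS = 31.2 J/K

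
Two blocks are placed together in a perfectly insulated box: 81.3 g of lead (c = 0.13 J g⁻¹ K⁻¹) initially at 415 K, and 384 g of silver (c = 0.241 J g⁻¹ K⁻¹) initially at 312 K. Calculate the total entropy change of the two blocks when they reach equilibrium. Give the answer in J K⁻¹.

Energy balance: T_f = (m₁c₁T₁ + m₂c₂T₂)/(m₁c₁ + m₂c₂) = 322.56 K.
ΔS₁ = m₁c₁ ln(T_f/T₁) = 10.569 × ln(322.56/415) = -2.6634 J/K.
ΔS₂ = m₂c₂ ln(T_f/T₂) = 92.544 × ln(322.56/312) = 3.0797 J/K.
ΔS_total = -2.6634 + 3.0797 = 0.416 J/K.

ΔS_total = 0.416 J/K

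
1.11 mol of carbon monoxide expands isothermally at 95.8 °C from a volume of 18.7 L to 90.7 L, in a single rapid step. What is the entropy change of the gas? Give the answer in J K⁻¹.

ΔS_gas = 14.6 J/K

Entropy is a state function, so ΔS_gas depends only on the end states.
For an isothermal ideal gas ΔS_gas = nR ln(V₂/V₁) = 1.11 × 8.314 × ln(90.7/18.7) = 14.6 J/K.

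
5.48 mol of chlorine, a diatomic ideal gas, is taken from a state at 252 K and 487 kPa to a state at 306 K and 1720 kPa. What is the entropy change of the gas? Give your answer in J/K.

ΔS = nC_p ln(T₂/T₁) − nR ln(P₂/P₁), with C_p = 7R/2 = 29.1 J mol⁻¹ K⁻¹ for a diatomic ideal gas.
ΔS = 5.48 × [29.1 × ln(306/252) − 8.314 × ln(1720/487)] = -26.5 J/K.

ΔS = -26.5 J/K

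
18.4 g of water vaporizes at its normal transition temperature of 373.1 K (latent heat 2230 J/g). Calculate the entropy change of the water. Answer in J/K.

Heat absorbed by the substance: Q = mL = 18.4 × 2230 = 41032 J.
At constant T, ΔS = Q_rev/T = 41032 / 373.1 = 110 J/K.

ΔS = 110 J/K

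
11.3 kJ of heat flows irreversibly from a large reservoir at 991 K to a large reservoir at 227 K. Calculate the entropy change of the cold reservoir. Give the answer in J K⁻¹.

The cold reservoir gains heat Q, so ΔS_cold = +Q/T_C = 11300/227 = 49.8 J/K.

ΔS_cold = 49.8 J/K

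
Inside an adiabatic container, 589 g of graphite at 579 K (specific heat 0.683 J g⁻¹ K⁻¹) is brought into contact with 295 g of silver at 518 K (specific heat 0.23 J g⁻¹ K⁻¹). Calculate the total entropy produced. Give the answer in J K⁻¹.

ΔS_total = 0.35 J/K

Energy balance: T_f = (m₁c₁T₁ + m₂c₂T₂)/(m₁c₁ + m₂c₂) = 570.2 K.
ΔS₁ = m₁c₁ ln(T_f/T₁) = 402.287 × ln(570.2/579) = -6.164 J/K.
ΔS₂ = m₂c₂ ln(T_f/T₂) = 67.85 × ln(570.2/518) = 6.514 J/K.
ΔS_total = -6.164 + 6.514 = 0.35 J/K.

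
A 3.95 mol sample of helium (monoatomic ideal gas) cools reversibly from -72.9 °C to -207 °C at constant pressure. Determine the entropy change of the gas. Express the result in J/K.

ΔS = -90.9 J/K

In kelvin: T₁ = 200.25 K, T₂ = 66.15 K. At constant pressure, ΔS = nC_p ln(T₂/T₁) with C_p = 5R/2 = 20.79 J mol⁻¹ K⁻¹.
ΔS = 3.95 × 20.79 × ln(66.15/200.25) = -90.9 J/K.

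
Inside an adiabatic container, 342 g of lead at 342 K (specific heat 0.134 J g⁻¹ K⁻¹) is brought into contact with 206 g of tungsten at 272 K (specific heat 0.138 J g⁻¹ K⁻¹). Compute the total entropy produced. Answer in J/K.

ΔS_total = 0.451 J/K

Energy balance: T_f = (m₁c₁T₁ + m₂c₂T₂)/(m₁c₁ + m₂c₂) = 315.2 K.
ΔS₁ = m₁c₁ ln(T_f/T₁) = 45.828 × ln(315.2/342) = -3.74 J/K.
ΔS₂ = m₂c₂ ln(T_f/T₂) = 28.428 × ln(315.2/272) = 4.191 J/K.
ΔS_total = -3.74 + 4.191 = 0.451 J/K.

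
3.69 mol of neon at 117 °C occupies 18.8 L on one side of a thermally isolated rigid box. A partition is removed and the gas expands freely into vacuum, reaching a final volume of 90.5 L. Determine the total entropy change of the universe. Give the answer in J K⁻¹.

ΔS_universe = 48.2 J/K

For an ideal gas in free expansion Q = 0 and W = 0, so T is unchanged.
Entropy is a state function; using a reversible isothermal path, ΔS_gas = nR ln(V₂/V₁) = 3.69 × 8.314 × ln(90.5/18.8) = 48.2 J/K.
The insulated surroundings exchange no heat, so ΔS_surr = 0 and ΔS_universe = ΔS_gas.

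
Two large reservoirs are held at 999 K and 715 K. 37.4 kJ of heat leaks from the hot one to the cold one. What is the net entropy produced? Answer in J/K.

ΔS_hot = −Q/T_H = −37400/999 = -37.44 J/K and ΔS_cold = +Q/T_C = 37400/715 = 52.31 J/K.
ΔS_total = -37.44 + 52.31 = 14.9 J/K, positive as the second law requires.

ΔS_total = 14.9 J/K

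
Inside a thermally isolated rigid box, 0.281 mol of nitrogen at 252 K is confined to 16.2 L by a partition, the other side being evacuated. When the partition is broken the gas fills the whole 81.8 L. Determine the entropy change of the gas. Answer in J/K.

ΔS_gas = 3.78 J/K

For an ideal gas in free expansion Q = 0 and W = 0, so T is unchanged.
Entropy is a state function; using a reversible isothermal path, ΔS_gas = nR ln(V₂/V₁) = 0.281 × 8.314 × ln(81.8/16.2) = 3.78 J/K.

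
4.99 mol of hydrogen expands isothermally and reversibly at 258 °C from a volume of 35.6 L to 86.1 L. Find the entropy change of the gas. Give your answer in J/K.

For an isothermal ideal gas ΔS_gas = nR ln(V₂/V₁) = 4.99 × 8.314 × ln(86.1/35.6) = 36.6 J/K.

ΔS_gas = 36.6 J/K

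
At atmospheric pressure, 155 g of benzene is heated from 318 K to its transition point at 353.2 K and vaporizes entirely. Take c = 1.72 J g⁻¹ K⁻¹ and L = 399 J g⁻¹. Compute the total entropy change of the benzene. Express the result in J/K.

Warming step: ΔS₁ = m c ln(T_tr/T_i) = 155 × 1.72 × ln(353.2/318) = 27.99 J/K.
Phase change: ΔS₂ = +mL/T_tr = 155 × 399 / 353.2 = 175.1 J/K.
ΔS_total = (27.99) + (175.1) = 203 J/K.

ΔS = 203 J/K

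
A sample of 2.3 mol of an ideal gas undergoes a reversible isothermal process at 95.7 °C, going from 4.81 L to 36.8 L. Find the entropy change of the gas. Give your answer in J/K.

For an isothermal ideal gas ΔS_gas = nR ln(V₂/V₁) = 2.3 × 8.314 × ln(36.8/4.81) = 38.9 J/K.

ΔS_gas = 38.9 J/K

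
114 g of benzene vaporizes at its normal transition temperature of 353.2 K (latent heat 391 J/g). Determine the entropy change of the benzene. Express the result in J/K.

Heat absorbed by the substance: Q = mL = 114 × 391 = 44574 J.
At constant T, ΔS = Q_rev/T = 44574 / 353.2 = 126 J/K.

ΔS = 126 J/K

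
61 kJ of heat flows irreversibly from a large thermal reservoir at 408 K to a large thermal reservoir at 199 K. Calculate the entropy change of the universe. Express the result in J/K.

ΔS_hot = −Q/T_H = −61000/408 = -149.5 J/K and ΔS_cold = +Q/T_C = 61000/199 = 306.5 J/K.
ΔS_total = -149.5 + 306.5 = 157 J/K, positive as the second law requires.

ΔS_total = 157 J/K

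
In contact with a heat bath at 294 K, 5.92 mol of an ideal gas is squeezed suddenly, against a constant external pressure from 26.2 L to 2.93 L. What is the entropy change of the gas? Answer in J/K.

ΔS_gas = -108 J/K

Entropy is a state function, so ΔS_gas depends only on the end states.
For an isothermal ideal gas ΔS_gas = nR ln(V₂/V₁) = 5.92 × 8.314 × ln(2.93/26.2) = -108 J/K.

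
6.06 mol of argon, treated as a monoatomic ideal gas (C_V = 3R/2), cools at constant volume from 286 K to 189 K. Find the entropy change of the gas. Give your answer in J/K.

ΔS = -31.3 J/K

At constant volume, ΔS = nC_V ln(T₂/T₁) with C_V = 3R/2 = 12.47 J mol⁻¹ K⁻¹.
ΔS = 6.06 × 12.47 × ln(189/286) = -31.3 J/K.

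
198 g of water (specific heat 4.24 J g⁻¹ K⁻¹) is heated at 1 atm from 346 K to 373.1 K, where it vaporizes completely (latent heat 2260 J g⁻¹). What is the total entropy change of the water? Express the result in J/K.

ΔS = 1260 J/K

Warming step: ΔS₁ = m c ln(T_tr/T_i) = 198 × 4.24 × ln(373.1/346) = 63.31 J/K.
Phase change: ΔS₂ = +mL/T_tr = 198 × 2260 / 373.1 = 1199 J/K.
ΔS_total = (63.31) + (1199) = 1260 J/K.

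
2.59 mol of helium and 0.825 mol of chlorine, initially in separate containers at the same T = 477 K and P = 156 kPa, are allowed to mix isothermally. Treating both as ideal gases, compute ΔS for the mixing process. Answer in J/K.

Mole fractions: x_A = 2.59/3.42 = 0.758, x_B = 0.242.
ΔS_mix = −R(n_A ln x_A + n_B ln x_B) = −8.314 × (2.59 ln 0.758 + 0.825 ln 0.242) = 15.7 J/K.

ΔS_mix = 15.7 J/K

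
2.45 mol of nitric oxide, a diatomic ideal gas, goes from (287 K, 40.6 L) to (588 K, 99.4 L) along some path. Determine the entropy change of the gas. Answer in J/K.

Entropy is a state function: ΔS = nC_V ln(T₂/T₁) + nR ln(V₂/V₁), with C_V = 5R/2 = 20.79 J mol⁻¹ K⁻¹ for a diatomic ideal gas.
ΔS = 2.45 × [20.79 × ln(588/287) + 8.314 × ln(99.4/40.6)] = 54.8 J/K.

ΔS = 54.8 J/K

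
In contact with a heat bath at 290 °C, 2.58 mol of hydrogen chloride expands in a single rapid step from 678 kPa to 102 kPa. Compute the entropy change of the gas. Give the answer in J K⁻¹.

Entropy is a state function, so ΔS_gas depends only on the end states.
For an isothermal ideal gas ΔS_gas = nR ln(P₁/P₂) = 2.58 × 8.314 × ln(678/102) = 40.6 J/K.

ΔS_gas = 40.6 J/K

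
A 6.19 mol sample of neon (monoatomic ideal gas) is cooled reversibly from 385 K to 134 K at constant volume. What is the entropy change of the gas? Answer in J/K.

At constant volume, ΔS = nC_V ln(T₂/T₁) with C_V = 3R/2 = 12.47 J mol⁻¹ K⁻¹.
ΔS = 6.19 × 12.47 × ln(134/385) = -81.5 J/K.

ΔS = -81.5 J/K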